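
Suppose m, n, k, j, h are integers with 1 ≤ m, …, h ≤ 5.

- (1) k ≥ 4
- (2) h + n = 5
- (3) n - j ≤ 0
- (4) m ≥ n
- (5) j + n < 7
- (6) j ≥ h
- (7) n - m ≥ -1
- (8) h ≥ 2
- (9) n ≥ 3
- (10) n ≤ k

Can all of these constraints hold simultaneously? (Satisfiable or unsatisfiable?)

Try m = 3, n = 3, k = 4, j = 3, h = 2.
Check constraint 2: h + n = 5; constraint 3: n - j = 0. The remaining constraints are straightforward to verify.

Satisfiable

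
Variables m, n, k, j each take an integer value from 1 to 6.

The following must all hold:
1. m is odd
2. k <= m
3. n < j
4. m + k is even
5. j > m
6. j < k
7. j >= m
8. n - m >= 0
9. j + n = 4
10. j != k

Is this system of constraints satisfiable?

Unsatisfiable

Constraints 2, 3, 6, and 8 give k ≤ m, m ≤ n, n < j, j < k. Chaining: k ≤ m ≤ n < j < k, which forces k < k — impossible.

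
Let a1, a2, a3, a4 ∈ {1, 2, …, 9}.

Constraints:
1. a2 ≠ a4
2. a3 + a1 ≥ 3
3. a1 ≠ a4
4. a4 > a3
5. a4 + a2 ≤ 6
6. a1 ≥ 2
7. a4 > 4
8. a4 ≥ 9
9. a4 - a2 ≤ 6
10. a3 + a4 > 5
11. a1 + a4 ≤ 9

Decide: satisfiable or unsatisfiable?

Unsatisfiable

From constraint 6: a1 ≥ 2. From constraint 8: a4 ≥ 9. Hence a1 + a4 ≥ 11. But constraint 11 requires a1 + a4 ≤ 9, and 9 < 11. Contradiction.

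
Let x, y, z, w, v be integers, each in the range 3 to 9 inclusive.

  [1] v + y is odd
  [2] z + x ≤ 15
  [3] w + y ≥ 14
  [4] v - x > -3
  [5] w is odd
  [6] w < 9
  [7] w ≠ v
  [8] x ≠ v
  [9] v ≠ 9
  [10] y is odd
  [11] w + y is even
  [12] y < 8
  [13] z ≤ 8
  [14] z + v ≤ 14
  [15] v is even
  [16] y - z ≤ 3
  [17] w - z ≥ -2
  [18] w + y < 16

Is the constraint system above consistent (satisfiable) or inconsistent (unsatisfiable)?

Try x = 6, y = 7, z = 7, w = 7, v = 4.
Check constraint 2: z + x = 13; constraint 3: w + y = 14; constraint 4: v - x = -2. The remaining constraints are straightforward to verify.

Satisfiable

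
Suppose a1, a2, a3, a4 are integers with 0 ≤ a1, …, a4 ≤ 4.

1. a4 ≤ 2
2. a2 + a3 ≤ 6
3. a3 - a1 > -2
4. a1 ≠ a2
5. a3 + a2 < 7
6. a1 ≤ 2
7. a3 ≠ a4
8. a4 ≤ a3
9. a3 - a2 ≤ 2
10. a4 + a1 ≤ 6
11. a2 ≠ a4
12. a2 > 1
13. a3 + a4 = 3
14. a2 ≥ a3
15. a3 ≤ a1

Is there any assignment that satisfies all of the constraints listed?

The assignment a1 = 2, a2 = 3, a3 = 2, a4 = 1 works:
  constraint 2 holds since a2 + a3 = 5.
  constraint 3 holds since a3 - a1 = 0.
  constraint 5 holds since a3 + a2 = 5.
The rest check out directly.

Satisfiable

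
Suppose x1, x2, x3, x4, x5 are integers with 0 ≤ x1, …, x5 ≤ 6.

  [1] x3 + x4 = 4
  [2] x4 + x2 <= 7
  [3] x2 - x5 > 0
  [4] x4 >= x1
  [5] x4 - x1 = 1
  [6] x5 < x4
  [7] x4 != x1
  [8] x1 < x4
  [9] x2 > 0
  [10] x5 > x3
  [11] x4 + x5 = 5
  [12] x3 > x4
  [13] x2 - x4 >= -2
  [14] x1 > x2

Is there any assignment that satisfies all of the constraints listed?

Constraints 3, 8, 10, 12, and 14 give x4 < x3, x3 < x5, x5 < x2, x2 < x1, x1 < x4. Chaining: x4 < x3 < x5 < x2 < x1 < x4, which forces x4 < x4 — impossible.

Unsatisfiable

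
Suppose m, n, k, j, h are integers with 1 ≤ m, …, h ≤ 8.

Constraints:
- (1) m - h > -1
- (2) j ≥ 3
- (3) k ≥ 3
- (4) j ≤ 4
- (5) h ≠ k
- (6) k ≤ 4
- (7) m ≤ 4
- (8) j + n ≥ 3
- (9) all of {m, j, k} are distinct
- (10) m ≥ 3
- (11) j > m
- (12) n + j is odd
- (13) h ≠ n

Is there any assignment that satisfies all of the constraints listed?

Unsatisfiable

Constraints 2, 3, 4, 6, 7, and 10 confine each of m, j, k to the 2 values {3, 4}.
Constraint 9 requires all 3 of them to be distinct, but only 2 values are available — impossible by the pigeonhole principle.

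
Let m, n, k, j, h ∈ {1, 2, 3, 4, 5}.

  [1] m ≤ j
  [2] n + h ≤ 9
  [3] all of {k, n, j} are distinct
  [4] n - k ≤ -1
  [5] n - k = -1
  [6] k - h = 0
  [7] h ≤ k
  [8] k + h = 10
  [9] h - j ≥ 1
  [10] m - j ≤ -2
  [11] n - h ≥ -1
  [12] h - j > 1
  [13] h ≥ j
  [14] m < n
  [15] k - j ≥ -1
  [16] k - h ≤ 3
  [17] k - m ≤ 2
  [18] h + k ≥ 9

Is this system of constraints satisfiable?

Unsatisfiable

Constraints 4, 9, 10, 11, and 17 give j − m ≥ 2, m − k ≥ -2, k − n ≥ 1, n − h ≥ -1, h − j ≥ 1.
Adding all 5 inequalities: the left sides telescope to 0, and the right sides sum to 2 + (-2) + 1 + (-1) + 1 = 1. So 0 ≥ 1, which is false.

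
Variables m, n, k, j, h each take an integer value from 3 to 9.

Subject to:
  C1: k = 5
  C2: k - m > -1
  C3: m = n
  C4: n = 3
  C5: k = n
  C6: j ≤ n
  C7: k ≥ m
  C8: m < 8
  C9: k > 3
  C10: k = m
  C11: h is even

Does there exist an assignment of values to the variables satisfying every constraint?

Unsatisfiable

Constraint 1 fixes k = 5 and constraint 4 fixes n = 3. Constraints 3 and 10 give k = m = n, so k = n. But 5 ≠ 3 — contradiction.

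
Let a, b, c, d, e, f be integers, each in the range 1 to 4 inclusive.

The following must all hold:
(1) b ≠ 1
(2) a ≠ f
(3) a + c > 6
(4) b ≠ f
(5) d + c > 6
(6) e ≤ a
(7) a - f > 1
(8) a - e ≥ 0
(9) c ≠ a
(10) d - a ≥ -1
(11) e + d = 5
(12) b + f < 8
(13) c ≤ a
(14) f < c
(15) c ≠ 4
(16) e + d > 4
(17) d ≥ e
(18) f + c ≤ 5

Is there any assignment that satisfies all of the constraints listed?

Try a = 4, b = 3, c = 3, d = 4, e = 1, f = 2.
Check constraint 3: a + c = 7; constraint 5: d + c = 7; constraint 7: a - f = 2. The remaining constraints are straightforward to verify.

Satisfiable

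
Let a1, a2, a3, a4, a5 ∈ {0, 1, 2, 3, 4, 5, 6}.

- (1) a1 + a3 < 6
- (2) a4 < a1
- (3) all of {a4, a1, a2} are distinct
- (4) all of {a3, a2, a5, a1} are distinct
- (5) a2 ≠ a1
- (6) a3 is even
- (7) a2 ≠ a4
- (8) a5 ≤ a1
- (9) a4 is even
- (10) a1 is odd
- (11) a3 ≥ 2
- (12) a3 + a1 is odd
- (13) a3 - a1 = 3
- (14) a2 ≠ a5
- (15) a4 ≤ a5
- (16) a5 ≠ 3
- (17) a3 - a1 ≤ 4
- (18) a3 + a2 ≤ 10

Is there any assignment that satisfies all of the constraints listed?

Satisfiable

Try a1 = 1, a2 = 6, a3 = 4, a4 = 0, a5 = 0.
Check constraint 1: a1 + a3 = 5; constraint 13: a3 - a1 = 3; constraint 17: a3 - a1 = 3. The remaining constraints are straightforward to verify.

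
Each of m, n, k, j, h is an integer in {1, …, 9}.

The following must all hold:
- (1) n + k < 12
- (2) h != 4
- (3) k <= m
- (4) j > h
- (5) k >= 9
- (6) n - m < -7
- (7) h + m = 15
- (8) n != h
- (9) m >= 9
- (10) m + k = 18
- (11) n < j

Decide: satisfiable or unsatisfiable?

Satisfiable

One satisfying assignment is m = 9, n = 1, k = 9, j = 9, h = 6.
For the less obvious constraints — constraint 1: n + k = 10; constraint 6: n - m = -8; constraint 7: h + m = 15 — and the others hold by inspection.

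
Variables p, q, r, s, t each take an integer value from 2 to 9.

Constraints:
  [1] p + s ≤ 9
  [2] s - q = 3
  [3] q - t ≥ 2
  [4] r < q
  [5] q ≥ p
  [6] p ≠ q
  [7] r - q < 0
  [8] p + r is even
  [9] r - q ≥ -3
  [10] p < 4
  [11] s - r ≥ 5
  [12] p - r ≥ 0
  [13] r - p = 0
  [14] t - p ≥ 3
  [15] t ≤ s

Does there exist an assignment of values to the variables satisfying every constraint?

Constraints 3, 9, 12, and 14 give t − p ≥ 3, p − r ≥ 0, r − q ≥ -3, q − t ≥ 2.
Adding all 4 inequalities: the left sides telescope to 0, and the right sides sum to 3 + 0 + (-3) + 2 = 2. So 0 ≥ 2, which is false.

Unsatisfiable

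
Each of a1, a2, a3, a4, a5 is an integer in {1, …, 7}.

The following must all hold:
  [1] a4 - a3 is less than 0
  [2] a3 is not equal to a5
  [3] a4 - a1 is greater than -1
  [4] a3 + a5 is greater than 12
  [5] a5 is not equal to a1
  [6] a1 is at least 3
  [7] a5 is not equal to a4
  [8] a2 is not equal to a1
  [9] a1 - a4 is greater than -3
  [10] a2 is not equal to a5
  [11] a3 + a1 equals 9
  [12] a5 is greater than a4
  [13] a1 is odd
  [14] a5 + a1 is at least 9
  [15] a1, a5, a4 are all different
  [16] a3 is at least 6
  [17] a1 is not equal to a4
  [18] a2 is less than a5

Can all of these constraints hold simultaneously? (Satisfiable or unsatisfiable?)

Satisfiable

Take a1 = 3, a2 = 5, a3 = 6, a4 = 5, a5 = 7. Then constraint 1: a4 - a3 = -1; constraint 3: a4 - a1 = 2; constraint 4: a3 + a5 = 13, and every other listed constraint is also met.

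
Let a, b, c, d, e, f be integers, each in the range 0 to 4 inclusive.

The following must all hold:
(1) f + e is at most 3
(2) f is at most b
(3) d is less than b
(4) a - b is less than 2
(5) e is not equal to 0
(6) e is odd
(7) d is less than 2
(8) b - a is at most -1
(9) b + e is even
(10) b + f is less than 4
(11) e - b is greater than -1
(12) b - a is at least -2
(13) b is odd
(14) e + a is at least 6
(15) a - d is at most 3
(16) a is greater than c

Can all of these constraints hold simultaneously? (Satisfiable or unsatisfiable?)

Satisfiable

The assignment a = 4, b = 3, c = 0, d = 1, e = 3, f = 0 works:
  constraint 1 holds since f + e = 3.
  constraint 4 holds since a - b = 1.
  constraint 8 holds since b - a = -1.
The rest check out directly.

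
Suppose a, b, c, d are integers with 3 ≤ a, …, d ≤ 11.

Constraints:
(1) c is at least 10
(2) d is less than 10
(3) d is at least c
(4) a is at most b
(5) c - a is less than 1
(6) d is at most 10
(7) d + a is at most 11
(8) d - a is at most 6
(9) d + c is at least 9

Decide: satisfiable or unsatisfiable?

From constraints 1 and 3: d ≥ c and c ≥ 10, so d ≥ 10. From constraint 2: d ≤ 9. But 9 < 10, so no value of d works.

Unsatisfiable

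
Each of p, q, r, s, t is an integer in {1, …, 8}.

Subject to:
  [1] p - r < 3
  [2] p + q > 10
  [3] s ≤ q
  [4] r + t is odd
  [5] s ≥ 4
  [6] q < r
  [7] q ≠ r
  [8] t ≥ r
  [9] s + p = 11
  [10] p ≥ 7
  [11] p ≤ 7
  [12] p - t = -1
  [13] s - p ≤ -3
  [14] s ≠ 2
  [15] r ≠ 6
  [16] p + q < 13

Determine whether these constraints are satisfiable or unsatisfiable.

Satisfiable

Try p = 7, q = 4, r = 7, s = 4, t = 8.
Check constraint 1: p - r = 0; constraint 2: p + q = 11. The remaining constraints are straightforward to verify.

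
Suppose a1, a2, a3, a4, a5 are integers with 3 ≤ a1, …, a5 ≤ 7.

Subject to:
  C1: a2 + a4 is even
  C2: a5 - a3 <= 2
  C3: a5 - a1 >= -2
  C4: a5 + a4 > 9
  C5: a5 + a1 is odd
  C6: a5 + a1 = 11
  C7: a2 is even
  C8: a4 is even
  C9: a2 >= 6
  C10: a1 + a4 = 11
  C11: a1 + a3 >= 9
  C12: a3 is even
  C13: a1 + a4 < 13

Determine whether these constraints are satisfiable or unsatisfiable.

Satisfiable

One satisfying assignment is a1 = 5, a2 = 6, a3 = 6, a4 = 6, a5 = 6.
For the less obvious constraints — constraint 2: a5 - a3 = 0; constraint 3: a5 - a1 = 1; constraint 4: a5 + a4 = 12 — and the others hold by inspection.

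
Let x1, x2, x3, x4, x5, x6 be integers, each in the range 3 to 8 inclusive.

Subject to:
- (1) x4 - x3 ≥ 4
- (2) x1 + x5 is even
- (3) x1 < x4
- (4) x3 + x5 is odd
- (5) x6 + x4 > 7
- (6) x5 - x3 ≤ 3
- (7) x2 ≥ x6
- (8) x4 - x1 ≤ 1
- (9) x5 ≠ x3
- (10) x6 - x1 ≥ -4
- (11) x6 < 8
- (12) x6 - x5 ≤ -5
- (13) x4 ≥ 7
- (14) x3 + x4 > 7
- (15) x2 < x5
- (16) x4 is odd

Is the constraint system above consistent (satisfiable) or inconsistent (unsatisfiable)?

Unsatisfiable

Constraints 1, 6, 8, 10, and 12 give x6 − x1 ≥ -4, x1 − x4 ≥ -1, x4 − x3 ≥ 4, x3 − x5 ≥ -3, x5 − x6 ≥ 5.
Adding all 5 inequalities: the left sides telescope to 0, and the right sides sum to (-4) + (-1) + 4 + (-3) + 5 = 1. So 0 ≥ 1, which is false.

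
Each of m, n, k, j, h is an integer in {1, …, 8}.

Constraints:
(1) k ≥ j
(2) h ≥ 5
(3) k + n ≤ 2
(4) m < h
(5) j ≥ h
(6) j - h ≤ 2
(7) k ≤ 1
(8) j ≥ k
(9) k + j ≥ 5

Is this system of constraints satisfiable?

From constraints 2 and 5: j ≥ h and h ≥ 5, so j ≥ 5. From constraints 1 and 7: j ≤ k and k ≤ 1, so j ≤ 1. But 1 < 5, so no value of j works.

Unsatisfiable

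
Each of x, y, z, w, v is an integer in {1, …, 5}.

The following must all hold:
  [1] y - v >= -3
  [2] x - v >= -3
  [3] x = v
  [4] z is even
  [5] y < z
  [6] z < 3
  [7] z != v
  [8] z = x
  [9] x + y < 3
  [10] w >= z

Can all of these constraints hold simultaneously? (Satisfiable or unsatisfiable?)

From constraints 3 and 8, z = x = v, so z = v. But constraint 7 says z ≠ v. Contradiction.

Unsatisfiable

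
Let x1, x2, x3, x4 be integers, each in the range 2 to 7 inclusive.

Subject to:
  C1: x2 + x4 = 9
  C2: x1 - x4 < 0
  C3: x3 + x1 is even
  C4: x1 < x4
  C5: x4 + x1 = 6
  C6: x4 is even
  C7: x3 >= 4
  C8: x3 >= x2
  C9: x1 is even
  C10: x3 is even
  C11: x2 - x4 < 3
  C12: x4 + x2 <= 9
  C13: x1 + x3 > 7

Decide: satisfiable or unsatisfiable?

Try x1 = 2, x2 = 5, x3 = 6, x4 = 4.
Check constraint 1: x2 + x4 = 9; constraint 2: x1 - x4 = -2; constraint 5: x4 + x1 = 6. The remaining constraints are straightforward to verify.

Satisfiable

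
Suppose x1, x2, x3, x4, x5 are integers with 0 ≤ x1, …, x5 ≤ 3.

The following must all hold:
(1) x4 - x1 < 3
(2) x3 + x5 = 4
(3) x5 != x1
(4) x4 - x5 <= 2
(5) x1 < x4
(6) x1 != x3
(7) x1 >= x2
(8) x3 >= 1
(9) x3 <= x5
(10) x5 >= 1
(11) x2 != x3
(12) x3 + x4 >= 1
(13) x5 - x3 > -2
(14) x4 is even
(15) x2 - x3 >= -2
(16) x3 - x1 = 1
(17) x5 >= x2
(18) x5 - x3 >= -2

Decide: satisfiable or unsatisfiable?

Try x1 = 1, x2 = 1, x3 = 2, x4 = 2, x5 = 2.
Check constraint 1: x4 - x1 = 1; constraint 2: x3 + x5 = 4; constraint 4: x4 - x5 = 0. The remaining constraints are straightforward to verify.

Satisfiable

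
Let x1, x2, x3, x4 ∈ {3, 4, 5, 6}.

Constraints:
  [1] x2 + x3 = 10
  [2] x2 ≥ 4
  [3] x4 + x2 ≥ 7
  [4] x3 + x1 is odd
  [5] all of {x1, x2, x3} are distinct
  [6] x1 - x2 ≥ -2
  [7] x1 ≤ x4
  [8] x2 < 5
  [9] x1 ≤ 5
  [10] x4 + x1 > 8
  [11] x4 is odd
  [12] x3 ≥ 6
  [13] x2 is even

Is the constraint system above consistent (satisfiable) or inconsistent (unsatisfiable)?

Satisfiable

The assignment x1 = 5, x2 = 4, x3 = 6, x4 = 5 works:
  constraint 1 holds since x2 + x3 = 10.
  constraint 3 holds since x4 + x2 = 9.
The rest check out directly.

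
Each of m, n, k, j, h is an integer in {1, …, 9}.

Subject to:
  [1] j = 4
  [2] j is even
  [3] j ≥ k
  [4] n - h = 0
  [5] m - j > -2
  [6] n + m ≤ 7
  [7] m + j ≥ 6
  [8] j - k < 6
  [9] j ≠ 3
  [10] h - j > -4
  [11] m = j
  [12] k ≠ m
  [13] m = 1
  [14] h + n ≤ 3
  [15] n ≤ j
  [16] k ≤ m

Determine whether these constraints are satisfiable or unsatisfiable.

Unsatisfiable

Constraint 13 fixes m = 1 and constraint 1 fixes j = 4, but constraint 11 requires m = j. Since 1 ≠ 4, contradiction.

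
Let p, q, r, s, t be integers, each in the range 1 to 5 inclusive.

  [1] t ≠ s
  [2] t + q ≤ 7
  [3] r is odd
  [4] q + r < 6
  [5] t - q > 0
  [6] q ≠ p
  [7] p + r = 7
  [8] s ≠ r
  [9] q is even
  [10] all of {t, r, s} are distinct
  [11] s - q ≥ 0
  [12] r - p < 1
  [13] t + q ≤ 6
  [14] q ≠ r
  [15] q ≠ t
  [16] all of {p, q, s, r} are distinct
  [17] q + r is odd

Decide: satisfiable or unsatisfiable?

Satisfiable

One satisfying assignment is p = 4, q = 2, r = 3, s = 5, t = 4.
For the less obvious constraints — constraint 2: t + q = 6; constraint 4: q + r = 5 — and the others hold by inspection.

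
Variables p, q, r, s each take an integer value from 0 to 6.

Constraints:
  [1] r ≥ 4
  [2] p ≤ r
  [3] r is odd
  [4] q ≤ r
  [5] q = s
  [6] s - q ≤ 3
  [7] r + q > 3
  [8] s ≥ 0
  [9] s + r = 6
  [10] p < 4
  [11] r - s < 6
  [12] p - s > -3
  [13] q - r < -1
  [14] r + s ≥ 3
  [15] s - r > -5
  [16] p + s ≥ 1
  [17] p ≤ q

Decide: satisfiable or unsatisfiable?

Satisfiable

Take p = 1, q = 1, r = 5, s = 1. Then constraint 6: s - q = 0; constraint 7: r + q = 6; constraint 9: s + r = 6, and every other listed constraint is also met.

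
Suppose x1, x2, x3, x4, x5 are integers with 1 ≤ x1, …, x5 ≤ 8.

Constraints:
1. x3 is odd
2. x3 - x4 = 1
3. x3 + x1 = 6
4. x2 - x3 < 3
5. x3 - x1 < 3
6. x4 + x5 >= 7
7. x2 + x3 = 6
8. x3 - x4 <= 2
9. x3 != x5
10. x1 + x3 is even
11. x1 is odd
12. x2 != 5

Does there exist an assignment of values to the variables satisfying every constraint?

The assignment x1 = 3, x2 = 3, x3 = 3, x4 = 2, x5 = 8 works:
  constraint 2 holds since x3 - x4 = 1.
  constraint 3 holds since x3 + x1 = 6.
  constraint 4 holds since x2 - x3 = 0.
The rest check out directly.

Satisfiable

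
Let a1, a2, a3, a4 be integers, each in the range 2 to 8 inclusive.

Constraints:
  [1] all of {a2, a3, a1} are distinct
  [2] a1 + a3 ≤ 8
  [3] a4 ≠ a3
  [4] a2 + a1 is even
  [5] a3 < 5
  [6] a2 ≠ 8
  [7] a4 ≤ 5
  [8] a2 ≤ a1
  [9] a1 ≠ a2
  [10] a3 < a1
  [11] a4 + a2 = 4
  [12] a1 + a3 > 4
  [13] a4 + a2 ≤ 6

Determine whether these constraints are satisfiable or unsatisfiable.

One satisfying assignment is a1 = 4, a2 = 2, a3 = 3, a4 = 2.
For the less obvious constraints — constraint 2: a1 + a3 = 7; constraint 11: a4 + a2 = 4; constraint 12: a1 + a3 = 7 — and the others hold by inspection.

Satisfiable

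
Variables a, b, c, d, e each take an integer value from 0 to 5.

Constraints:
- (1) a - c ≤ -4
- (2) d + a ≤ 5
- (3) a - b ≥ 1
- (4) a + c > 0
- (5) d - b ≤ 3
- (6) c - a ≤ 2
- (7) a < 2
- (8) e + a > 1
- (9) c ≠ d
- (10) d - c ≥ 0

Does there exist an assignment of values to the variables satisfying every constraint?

Constraints 1, 3, 5, and 10 give c − a ≥ 4, a − b ≥ 1, b − d ≥ -3, d − c ≥ 0.
Adding all 4 inequalities: the left sides telescope to 0, and the right sides sum to 4 + 1 + (-3) + 0 = 2. So 0 ≥ 2, which is false.

Unsatisfiable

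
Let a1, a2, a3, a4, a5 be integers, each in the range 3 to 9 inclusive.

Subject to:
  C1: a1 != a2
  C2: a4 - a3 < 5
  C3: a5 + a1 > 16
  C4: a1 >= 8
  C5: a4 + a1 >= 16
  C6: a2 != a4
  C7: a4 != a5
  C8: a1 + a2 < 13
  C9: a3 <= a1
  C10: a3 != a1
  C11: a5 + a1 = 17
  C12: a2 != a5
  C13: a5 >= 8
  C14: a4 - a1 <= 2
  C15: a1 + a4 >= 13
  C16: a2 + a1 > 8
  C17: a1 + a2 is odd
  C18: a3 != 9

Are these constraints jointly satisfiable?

Satisfiable

Try a1 = 8, a2 = 3, a3 = 6, a4 = 8, a5 = 9.
Check constraint 2: a4 - a3 = 2; constraint 3: a5 + a1 = 17; constraint 5: a4 + a1 = 16. The remaining constraints are straightforward to verify.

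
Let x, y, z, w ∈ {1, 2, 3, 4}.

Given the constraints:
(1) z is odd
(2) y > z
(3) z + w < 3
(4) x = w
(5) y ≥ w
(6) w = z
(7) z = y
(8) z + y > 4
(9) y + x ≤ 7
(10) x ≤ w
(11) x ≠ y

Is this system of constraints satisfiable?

Unsatisfiable

From constraints 4, 6, and 7, x = w = z = y, so x = y. But constraint 11 says x ≠ y. Contradiction.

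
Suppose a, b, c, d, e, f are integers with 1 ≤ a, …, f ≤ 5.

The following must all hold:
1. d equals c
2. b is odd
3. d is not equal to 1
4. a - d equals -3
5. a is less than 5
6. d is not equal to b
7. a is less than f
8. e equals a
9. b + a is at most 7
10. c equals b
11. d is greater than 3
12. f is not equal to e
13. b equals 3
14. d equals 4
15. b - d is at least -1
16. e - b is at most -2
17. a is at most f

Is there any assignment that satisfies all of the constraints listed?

Constraint 14 fixes d = 4 and constraint 13 fixes b = 3. Constraints 1 and 10 give d = c = b, so d = b. But 4 ≠ 3 — contradiction.

Unsatisfiable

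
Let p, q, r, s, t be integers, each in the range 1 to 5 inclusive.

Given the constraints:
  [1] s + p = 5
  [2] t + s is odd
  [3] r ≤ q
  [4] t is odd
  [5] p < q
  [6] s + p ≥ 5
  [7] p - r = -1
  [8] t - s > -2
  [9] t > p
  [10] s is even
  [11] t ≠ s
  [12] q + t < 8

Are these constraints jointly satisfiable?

Satisfiable

Setting (p, q, r, s, t) = (1, 4, 2, 4, 3) satisfies everything: constraint 1: s + p = 5; constraint 6: s + p = 5; constraint 7: p - r = -1, and the others follow.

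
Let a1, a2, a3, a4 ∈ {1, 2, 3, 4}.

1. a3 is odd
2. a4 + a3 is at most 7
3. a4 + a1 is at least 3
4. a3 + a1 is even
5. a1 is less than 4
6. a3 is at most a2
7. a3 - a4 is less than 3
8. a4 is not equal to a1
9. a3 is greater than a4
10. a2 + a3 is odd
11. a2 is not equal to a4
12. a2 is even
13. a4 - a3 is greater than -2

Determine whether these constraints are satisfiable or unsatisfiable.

Satisfiable

Take a1 = 1, a2 = 4, a3 = 3, a4 = 2. Then constraint 2: a4 + a3 = 5; constraint 3: a4 + a1 = 3, and every other listed constraint is also met.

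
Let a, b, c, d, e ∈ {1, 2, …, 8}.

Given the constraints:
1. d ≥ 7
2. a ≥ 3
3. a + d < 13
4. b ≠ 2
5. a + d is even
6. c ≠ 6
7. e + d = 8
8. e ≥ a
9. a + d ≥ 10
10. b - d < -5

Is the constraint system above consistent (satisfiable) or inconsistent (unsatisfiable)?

Unsatisfiable

From constraints 2 and 8: e ≥ a ≥ 3. From constraint 1: d ≥ 7. Hence e + d ≥ 10. But constraint 7 requires e + d = 8, and 8 < 10. Contradiction.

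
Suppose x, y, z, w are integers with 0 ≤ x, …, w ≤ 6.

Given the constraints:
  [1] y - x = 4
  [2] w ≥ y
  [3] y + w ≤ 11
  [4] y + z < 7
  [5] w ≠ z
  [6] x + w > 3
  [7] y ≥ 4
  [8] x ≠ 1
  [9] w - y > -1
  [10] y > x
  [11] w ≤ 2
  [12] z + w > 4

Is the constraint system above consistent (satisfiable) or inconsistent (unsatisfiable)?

From constraints 2 and 7: w ≥ y and y ≥ 4, so w ≥ 4. From constraint 11: w ≤ 2. But 2 < 4, so no value of w works.

Unsatisfiable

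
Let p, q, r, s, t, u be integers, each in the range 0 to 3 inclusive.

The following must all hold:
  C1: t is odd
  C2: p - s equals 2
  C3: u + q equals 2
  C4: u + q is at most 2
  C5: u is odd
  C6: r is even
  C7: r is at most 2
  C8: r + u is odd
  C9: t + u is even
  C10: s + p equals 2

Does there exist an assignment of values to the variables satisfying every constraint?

One satisfying assignment is p = 2, q = 1, r = 0, s = 0, t = 3, u = 1.
For the less obvious constraints — constraint 2: p - s = 2; constraint 3: u + q = 2; constraint 4: u + q = 2 — and the others hold by inspection.

Satisfiable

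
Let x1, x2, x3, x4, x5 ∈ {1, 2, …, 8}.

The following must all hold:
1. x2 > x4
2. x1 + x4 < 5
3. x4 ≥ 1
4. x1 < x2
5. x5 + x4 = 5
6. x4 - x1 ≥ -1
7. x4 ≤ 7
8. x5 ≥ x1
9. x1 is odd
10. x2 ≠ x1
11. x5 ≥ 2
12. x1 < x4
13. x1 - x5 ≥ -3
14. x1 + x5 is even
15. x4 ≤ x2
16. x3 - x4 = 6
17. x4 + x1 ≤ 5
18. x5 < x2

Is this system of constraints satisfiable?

One satisfying assignment is x1 = 1, x2 = 6, x3 = 8, x4 = 2, x5 = 3.
For the less obvious constraints — constraint 2: x1 + x4 = 3; constraint 5: x5 + x4 = 5 — and the others hold by inspection.

Satisfiable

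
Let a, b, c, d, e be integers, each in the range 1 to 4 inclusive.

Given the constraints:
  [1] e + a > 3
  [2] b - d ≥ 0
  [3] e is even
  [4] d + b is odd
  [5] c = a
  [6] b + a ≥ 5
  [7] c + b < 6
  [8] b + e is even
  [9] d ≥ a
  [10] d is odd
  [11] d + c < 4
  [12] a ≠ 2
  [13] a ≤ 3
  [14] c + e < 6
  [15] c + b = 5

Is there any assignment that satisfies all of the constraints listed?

Try a = 1, b = 4, c = 1, d = 1, e = 4.
Check constraint 1: e + a = 5; constraint 2: b - d = 3; constraint 6: b + a = 5. The remaining constraints are straightforward to verify.

Satisfiable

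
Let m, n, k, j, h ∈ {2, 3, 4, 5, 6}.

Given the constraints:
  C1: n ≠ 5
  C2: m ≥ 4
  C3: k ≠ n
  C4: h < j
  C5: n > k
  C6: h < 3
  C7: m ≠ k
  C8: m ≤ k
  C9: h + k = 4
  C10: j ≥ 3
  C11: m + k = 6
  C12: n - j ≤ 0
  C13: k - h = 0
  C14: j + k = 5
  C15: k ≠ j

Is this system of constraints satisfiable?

From constraint 10: j ≥ 3. From constraints 2 and 8: k ≥ m ≥ 4. Hence j + k ≥ 7. But constraint 14 requires j + k = 5, and 5 < 7. Contradiction.

Unsatisfiable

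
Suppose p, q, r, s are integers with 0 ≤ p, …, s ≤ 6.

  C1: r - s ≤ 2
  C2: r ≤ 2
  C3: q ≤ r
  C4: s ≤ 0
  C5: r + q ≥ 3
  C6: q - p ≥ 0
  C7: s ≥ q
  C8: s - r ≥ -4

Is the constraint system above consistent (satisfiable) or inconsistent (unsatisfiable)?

From constraint 2: r ≤ 2. From constraints 4 and 7: q ≤ s ≤ 0. Hence r + q ≤ 2. But constraint 5 requires r + q ≥ 3, and 3 > 2. Contradiction.

Unsatisfiable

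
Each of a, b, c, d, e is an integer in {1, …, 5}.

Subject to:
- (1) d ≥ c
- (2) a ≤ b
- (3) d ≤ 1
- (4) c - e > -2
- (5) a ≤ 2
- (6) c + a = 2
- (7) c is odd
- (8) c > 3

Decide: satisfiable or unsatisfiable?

From constraint 8: c ≥ 4. From constraints 1 and 3: c ≤ d and d ≤ 1, so c ≤ 1. But 1 < 4, so no value of c works.

Unsatisfiable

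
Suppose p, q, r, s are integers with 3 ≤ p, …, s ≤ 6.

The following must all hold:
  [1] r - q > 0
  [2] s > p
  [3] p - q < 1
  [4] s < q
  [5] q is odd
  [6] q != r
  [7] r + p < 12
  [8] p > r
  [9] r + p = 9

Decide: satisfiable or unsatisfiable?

Unsatisfiable

Constraints 1, 2, 4, and 8 give r < p, p < s, s < q, q < r. Chaining: r < p < s < q < r, which forces r < r — impossible.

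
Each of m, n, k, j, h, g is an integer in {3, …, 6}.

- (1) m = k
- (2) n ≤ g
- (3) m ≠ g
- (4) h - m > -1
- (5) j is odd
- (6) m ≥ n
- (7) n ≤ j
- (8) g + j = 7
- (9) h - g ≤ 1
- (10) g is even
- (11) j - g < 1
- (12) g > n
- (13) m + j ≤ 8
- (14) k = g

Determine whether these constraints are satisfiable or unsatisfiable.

Unsatisfiable

From constraints 1 and 14, m = k = g, so m = g. But constraint 3 says m ≠ g. Contradiction.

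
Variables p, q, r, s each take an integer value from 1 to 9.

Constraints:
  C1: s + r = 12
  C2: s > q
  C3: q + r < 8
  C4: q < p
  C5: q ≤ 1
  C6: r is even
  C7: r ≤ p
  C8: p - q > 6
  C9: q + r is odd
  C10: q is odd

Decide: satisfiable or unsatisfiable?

Try p = 8, q = 1, r = 6, s = 6.
Check constraint 1: s + r = 12; constraint 3: q + r = 7. The remaining constraints are straightforward to verify.

Satisfiable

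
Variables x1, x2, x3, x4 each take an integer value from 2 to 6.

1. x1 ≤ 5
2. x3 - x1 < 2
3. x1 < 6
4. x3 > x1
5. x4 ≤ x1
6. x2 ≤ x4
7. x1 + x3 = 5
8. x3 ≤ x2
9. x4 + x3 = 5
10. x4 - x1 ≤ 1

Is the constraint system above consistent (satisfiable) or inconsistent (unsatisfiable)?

Unsatisfiable

Constraints 4, 5, 6, and 8 give x3 ≤ x2, x2 ≤ x4, x4 ≤ x1, x1 < x3. Chaining: x3 ≤ x2 ≤ x4 ≤ x1 < x3, which forces x3 < x3 — impossible.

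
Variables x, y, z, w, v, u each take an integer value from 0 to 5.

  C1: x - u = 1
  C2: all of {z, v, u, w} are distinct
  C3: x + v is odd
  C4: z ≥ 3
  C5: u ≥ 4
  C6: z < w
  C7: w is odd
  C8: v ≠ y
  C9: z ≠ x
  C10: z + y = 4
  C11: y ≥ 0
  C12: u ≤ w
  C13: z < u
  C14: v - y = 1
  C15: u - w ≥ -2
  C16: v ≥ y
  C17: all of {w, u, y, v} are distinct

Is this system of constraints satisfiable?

One satisfying assignment is x = 5, y = 1, z = 3, w = 5, v = 2, u = 4.
For the less obvious constraints — constraint 1: x - u = 1; constraint 10: z + y = 4 — and the others hold by inspection.

Satisfiable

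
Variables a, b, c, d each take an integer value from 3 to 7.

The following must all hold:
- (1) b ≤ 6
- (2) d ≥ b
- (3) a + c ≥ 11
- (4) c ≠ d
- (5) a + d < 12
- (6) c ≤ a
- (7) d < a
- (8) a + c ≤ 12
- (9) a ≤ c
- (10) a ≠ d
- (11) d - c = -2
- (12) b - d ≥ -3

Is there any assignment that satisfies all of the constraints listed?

Try a = 6, b = 3, c = 6, d = 4.
Check constraint 3: a + c = 12; constraint 5: a + d = 10; constraint 8: a + c = 12. The remaining constraints are straightforward to verify.

Satisfiable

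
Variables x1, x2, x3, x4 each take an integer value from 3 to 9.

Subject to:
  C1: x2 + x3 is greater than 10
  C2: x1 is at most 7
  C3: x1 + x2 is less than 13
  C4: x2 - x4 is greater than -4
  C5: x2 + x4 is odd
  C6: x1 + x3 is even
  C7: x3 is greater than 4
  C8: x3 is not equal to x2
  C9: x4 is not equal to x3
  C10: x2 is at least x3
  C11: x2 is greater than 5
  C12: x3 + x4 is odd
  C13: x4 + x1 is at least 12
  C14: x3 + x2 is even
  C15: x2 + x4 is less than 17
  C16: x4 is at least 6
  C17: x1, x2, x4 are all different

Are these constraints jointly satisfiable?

Satisfiable

One satisfying assignment is x1 = 5, x2 = 7, x3 = 5, x4 = 8.
For the less obvious constraints — constraint 1: x2 + x3 = 12; constraint 3: x1 + x2 = 12 — and the others hold by inspection.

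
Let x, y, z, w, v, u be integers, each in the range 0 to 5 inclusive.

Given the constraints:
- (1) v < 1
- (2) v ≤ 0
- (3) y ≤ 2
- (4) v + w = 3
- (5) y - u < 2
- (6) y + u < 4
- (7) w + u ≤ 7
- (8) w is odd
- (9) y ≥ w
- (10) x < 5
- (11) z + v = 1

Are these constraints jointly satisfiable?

Unsatisfiable

From constraint 2: v ≤ 0. From constraints 3 and 9: w ≤ y ≤ 2. Hence v + w ≤ 2. But constraint 4 requires v + w = 3, and 3 > 2. Contradiction.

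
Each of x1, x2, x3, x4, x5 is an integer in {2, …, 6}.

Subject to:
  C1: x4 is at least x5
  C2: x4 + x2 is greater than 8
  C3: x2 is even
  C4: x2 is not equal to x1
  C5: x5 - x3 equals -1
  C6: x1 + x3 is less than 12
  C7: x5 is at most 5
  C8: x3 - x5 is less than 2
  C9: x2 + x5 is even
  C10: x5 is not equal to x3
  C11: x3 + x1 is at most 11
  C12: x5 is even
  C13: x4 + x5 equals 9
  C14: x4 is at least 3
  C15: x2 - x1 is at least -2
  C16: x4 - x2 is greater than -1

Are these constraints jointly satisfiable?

Satisfiable

The assignment x1 = 6, x2 = 4, x3 = 5, x4 = 5, x5 = 4 works:
  constraint 2 holds since x4 + x2 = 9.
  constraint 5 holds since x5 - x3 = -1.
  constraint 6 holds since x1 + x3 = 11.
The rest check out directly.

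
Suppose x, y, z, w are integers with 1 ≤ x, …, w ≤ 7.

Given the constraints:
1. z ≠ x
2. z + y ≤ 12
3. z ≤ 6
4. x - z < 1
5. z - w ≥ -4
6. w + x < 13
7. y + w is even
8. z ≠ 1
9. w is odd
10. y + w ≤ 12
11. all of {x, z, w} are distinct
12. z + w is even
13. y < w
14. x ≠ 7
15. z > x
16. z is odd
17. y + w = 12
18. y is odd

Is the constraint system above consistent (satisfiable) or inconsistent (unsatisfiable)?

Satisfiable

Take x = 3, y = 5, z = 5, w = 7. Then constraint 2: z + y = 10; constraint 4: x - z = -2; constraint 5: z - w = -2, and every other listed constraint is also met.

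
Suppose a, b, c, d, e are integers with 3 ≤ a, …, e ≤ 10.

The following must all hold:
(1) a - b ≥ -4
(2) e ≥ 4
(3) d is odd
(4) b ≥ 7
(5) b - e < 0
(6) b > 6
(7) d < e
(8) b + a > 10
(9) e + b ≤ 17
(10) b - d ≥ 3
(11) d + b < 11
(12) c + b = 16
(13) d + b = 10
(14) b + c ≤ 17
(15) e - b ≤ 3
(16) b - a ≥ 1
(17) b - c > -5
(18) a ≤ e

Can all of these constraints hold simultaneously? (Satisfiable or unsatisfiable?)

Satisfiable

Try a = 6, b = 7, c = 9, d = 3, e = 9.
Check constraint 1: a - b = -1; constraint 5: b - e = -2; constraint 8: b + a = 13. The remaining constraints are straightforward to verify.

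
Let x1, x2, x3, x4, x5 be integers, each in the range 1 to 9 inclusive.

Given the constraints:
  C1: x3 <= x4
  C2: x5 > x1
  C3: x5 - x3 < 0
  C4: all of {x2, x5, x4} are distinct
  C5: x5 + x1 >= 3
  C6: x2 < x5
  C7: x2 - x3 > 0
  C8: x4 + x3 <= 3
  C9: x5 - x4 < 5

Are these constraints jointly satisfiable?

Unsatisfiable

Constraints 3, 6, and 7 give x2 < x5, x5 < x3, x3 < x2. Chaining: x2 < x5 < x3 < x2, which forces x2 < x2 — impossible.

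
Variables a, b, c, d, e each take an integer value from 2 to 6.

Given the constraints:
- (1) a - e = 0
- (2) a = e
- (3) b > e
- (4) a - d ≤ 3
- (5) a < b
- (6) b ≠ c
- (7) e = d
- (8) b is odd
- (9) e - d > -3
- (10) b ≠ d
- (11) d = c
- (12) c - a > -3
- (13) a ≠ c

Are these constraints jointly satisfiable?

Unsatisfiable

From constraints 2, 7, and 11, a = e = d = c, so a = c. But constraint 13 says a ≠ c. Contradiction.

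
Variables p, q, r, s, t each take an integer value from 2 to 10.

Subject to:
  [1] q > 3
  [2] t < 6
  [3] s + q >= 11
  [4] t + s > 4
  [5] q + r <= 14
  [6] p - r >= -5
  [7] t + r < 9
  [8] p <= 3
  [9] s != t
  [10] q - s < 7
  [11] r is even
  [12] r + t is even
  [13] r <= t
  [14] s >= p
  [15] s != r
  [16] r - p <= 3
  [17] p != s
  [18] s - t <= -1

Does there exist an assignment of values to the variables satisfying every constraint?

Satisfiable

Take p = 2, q = 8, r = 4, s = 3, t = 4. Then constraint 3: s + q = 11; constraint 4: t + s = 7, and every other listed constraint is also met.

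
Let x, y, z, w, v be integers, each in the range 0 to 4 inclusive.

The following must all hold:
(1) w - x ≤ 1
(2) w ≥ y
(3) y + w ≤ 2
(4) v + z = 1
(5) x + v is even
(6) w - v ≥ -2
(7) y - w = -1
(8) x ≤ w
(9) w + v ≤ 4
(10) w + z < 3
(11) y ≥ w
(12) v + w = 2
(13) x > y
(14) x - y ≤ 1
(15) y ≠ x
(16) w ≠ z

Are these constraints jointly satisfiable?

Unsatisfiable

Constraints 8, 11, and 13 give w ≤ y, y < x, x ≤ w. Chaining: w ≤ y < x ≤ w, which forces w < w — impossible.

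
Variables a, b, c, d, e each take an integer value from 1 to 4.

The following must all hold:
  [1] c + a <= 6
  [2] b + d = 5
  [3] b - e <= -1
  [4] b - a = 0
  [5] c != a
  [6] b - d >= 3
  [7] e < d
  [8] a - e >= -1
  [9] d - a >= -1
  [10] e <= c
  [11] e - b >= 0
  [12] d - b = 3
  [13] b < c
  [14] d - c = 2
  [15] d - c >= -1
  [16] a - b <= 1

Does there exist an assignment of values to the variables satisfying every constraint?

Unsatisfiable

Constraints 3, 6, 8, and 9 give d − a ≥ -1, a − e ≥ -1, e − b ≥ 1, b − d ≥ 3.
Adding all 4 inequalities: the left sides telescope to 0, and the right sides sum to (-1) + (-1) + 1 + 3 = 2. So 0 ≥ 2, which is false.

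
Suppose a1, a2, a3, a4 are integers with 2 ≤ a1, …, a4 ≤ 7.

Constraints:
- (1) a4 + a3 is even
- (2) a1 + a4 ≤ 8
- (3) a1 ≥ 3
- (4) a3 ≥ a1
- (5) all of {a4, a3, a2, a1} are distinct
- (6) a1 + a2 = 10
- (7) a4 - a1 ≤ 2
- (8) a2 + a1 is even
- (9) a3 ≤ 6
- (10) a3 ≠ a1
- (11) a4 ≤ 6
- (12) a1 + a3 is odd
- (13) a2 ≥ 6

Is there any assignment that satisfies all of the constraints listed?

Try a1 = 3, a2 = 7, a3 = 4, a4 = 2.
Check constraint 2: a1 + a4 = 5; constraint 6: a1 + a2 = 10. The remaining constraints are straightforward to verify.

Satisfiable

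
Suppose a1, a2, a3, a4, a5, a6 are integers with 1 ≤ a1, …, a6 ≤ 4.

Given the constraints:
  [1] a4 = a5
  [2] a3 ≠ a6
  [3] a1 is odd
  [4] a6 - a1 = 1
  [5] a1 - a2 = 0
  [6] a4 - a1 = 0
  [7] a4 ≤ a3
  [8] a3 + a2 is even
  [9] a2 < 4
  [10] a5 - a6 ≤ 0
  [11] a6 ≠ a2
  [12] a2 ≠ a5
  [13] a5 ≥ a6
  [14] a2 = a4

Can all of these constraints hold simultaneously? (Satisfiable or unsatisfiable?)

From constraints 1 and 14, a2 = a4 = a5, so a2 = a5. But constraint 12 says a2 ≠ a5. Contradiction.

Unsatisfiable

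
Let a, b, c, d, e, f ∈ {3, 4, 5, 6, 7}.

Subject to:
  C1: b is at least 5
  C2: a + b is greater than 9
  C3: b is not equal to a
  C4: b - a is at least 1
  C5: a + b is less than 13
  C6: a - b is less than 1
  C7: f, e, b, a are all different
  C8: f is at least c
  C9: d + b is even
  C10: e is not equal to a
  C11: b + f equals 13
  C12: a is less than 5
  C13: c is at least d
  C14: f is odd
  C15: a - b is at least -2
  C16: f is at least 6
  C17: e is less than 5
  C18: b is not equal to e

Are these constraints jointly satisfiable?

Take a = 4, b = 6, c = 4, d = 4, e = 3, f = 7. Then constraint 2: a + b = 10; constraint 4: b - a = 2; constraint 5: a + b = 10, and every other listed constraint is also met.

Satisfiable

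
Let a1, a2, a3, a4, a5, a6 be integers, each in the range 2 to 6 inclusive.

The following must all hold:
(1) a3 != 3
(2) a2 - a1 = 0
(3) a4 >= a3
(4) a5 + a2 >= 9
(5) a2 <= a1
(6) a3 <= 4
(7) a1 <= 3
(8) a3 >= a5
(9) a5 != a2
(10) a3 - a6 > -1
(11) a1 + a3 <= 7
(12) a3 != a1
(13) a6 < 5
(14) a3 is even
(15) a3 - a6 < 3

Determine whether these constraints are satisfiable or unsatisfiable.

Unsatisfiable

From constraints 6 and 8: a5 ≤ a3 ≤ 4. From constraints 5 and 7: a2 ≤ a1 ≤ 3. Hence a5 + a2 ≤ 7. But constraint 4 requires a5 + a2 ≥ 9, and 9 > 7. Contradiction.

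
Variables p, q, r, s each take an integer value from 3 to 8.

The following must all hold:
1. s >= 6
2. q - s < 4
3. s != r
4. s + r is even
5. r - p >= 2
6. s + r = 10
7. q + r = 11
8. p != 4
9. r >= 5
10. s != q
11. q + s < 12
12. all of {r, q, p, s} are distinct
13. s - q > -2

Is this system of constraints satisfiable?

From constraint 1: s ≥ 6. From constraint 9: r ≥ 5. Hence s + r ≥ 11. But constraint 6 requires s + r = 10, and 10 < 11. Contradiction.

Unsatisfiable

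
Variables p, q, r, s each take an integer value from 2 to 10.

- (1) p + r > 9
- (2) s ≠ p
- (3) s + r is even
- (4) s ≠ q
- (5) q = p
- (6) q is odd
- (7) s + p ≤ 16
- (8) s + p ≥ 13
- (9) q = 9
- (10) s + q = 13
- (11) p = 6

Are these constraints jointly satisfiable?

Constraint 9 fixes q = 9 and constraint 11 fixes p = 6, but constraint 5 requires q = p. Since 9 ≠ 6, contradiction.

Unsatisfiable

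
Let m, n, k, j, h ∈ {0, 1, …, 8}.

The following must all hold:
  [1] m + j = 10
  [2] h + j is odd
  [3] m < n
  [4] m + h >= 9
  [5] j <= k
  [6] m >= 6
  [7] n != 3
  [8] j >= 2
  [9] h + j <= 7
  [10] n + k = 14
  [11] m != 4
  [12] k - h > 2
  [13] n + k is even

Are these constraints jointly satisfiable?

Satisfiable

The assignment m = 7, n = 8, k = 6, j = 3, h = 2 works:
  constraint 1 holds since m + j = 10.
  constraint 4 holds since m + h = 9.
The rest check out directly.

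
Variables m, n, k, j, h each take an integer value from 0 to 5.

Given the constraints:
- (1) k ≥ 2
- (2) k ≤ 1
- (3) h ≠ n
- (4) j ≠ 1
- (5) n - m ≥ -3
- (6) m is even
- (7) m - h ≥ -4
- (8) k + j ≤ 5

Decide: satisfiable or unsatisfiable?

From constraint 1: k ≥ 2. From constraint 2: k ≤ 1. But 1 < 2, so no value of k works.

Unsatisfiable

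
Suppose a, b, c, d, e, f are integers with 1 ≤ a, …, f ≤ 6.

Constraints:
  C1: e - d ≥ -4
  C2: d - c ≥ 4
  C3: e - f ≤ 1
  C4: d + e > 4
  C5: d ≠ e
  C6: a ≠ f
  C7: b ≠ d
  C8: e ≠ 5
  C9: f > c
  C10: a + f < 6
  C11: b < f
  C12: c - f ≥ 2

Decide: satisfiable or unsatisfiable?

Constraints 1, 2, 3, and 12 give c − f ≥ 2, f − e ≥ -1, e − d ≥ -4, d − c ≥ 4.
Adding all 4 inequalities: the left sides telescope to 0, and the right sides sum to 2 + (-1) + (-4) + 4 = 1. So 0 ≥ 1, which is false.

Unsatisfiable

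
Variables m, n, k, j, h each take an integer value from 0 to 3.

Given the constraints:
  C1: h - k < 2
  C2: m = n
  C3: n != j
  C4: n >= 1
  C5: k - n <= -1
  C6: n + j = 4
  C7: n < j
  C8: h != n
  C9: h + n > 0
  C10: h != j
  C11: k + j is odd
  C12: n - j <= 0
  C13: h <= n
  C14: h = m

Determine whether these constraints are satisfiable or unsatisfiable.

From constraints 2 and 14, h = m = n, so h = n. But constraint 8 says h ≠ n. Contradiction.

Unsatisfiable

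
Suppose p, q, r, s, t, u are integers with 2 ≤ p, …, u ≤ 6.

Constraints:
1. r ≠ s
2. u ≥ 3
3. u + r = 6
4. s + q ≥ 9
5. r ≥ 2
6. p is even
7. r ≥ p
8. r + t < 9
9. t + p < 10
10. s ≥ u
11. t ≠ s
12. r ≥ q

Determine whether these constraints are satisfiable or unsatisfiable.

One satisfying assignment is p = 2, q = 3, r = 3, s = 6, t = 5, u = 3.
For the less obvious constraints — constraint 3: u + r = 6; constraint 4: s + q = 9 — and the others hold by inspection.

Satisfiable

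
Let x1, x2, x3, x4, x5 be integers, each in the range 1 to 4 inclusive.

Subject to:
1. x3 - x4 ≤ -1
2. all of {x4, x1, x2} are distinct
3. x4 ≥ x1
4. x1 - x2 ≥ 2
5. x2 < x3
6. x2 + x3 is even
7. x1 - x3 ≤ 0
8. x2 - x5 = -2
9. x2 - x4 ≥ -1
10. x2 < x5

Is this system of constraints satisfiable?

Constraints 1, 4, 7, and 9 give x1 − x2 ≥ 2, x2 − x4 ≥ -1, x4 − x3 ≥ 1, x3 − x1 ≥ 0.
Adding all 4 inequalities: the left sides telescope to 0, and the right sides sum to 2 + (-1) + 1 + 0 = 2. So 0 ≥ 2, which is false.

Unsatisfiable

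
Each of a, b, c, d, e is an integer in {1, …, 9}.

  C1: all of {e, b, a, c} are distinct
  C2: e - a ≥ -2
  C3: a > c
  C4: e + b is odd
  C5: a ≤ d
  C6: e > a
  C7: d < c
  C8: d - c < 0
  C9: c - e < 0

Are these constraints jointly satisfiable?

Constraints 3, 5, and 7 give a ≤ d, d < c, c < a. Chaining: a ≤ d < c < a, which forces a < a — impossible.

Unsatisfiable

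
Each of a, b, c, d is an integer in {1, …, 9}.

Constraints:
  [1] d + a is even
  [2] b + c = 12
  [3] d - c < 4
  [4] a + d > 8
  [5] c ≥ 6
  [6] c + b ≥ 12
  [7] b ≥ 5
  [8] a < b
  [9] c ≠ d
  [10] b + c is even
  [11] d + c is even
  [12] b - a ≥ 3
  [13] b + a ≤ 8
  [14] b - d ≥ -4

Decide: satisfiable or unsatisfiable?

Satisfiable

One satisfying assignment is a = 2, b = 6, c = 6, d = 8.
For the less obvious constraints — constraint 2: b + c = 12; constraint 3: d - c = 2; constraint 4: a + d = 10 — and the others hold by inspection.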